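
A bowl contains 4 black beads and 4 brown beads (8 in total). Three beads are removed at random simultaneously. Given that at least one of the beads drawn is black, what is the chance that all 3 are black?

1/13

P(all 3 black) = C(4,3)/C(8,3) = 1/14; P(at least one black) = 1 − C(4,3)/C(8,3) = 13/14.
Since 'all 3 black' ⊆ 'at least one black', P(all 3 | at least one) = 1/14 / 13/14 = 1/13 ≈ 0.0769.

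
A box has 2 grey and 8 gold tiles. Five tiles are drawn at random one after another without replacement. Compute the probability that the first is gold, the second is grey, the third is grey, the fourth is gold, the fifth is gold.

Multiply the conditional probability of each draw in order, without replacement, so each draw removes one from its color and from the total.
P = (8/10) · (2/9) · (1/8) · (7/7) · (6/6) = 1/45 ≈ 0.0222.

1/45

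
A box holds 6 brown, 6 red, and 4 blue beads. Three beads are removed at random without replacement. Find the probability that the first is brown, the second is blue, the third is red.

3/70

Multiply the conditional probability of each draw in order, without replacement, so each draw removes one from its color and from the total.
P = (6/16) · (4/15) · (6/14) = 3/70 ≈ 0.0429.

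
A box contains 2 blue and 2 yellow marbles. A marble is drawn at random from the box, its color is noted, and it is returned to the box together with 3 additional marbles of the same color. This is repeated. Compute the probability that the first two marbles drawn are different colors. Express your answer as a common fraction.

Either yellow then blue, or blue then yellow; after the first draw the total is 7.
P = (2/4)·(2/7) + (2/4)·(2/7) = 2/7 ≈ 0.2857.

2/7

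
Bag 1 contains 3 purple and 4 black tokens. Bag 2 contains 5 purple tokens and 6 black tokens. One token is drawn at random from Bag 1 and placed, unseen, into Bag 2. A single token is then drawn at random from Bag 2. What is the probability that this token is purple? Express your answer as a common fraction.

Condition on how many of the transferred tokens are purple (from Bag 1: 3 purple of 7; then Bag 2 has 12 total).
  0 purple: C(3,0)C(4,1)/C(7,1) = 4/7; then P = 5/12
  1 purple: C(3,1)C(4,0)/C(7,1) = 3/7; then P = 6/12
P(purple from Bag 2) = 19/42 ≈ 0.4524.

19/42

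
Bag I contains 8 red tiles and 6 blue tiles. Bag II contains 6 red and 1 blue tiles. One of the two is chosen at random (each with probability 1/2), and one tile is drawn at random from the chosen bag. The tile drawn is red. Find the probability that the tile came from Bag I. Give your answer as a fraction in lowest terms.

P(red | Bag I) = 4/7; P(red | Bag II) = 6/7.
P(red) = 1/2·4/7 + 1/2·6/7 = 5/7.
By Bayes' rule, P(Bag I | red) = 2/7 / 5/7 = 2/5 ≈ 0.4000.

2/5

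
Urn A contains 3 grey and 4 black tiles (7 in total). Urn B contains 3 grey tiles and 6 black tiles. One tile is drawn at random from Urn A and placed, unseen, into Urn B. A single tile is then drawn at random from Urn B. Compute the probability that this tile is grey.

12/35

Condition on how many of the transferred tiles are grey (from Urn A: 3 grey of 7; then Urn B has 10 total).
  0 grey: C(3,0)C(4,1)/C(7,1) = 4/7; then P = 3/10
  1 grey: C(3,1)C(4,0)/C(7,1) = 3/7; then P = 4/10
P(grey from Urn B) = 12/35 ≈ 0.3429.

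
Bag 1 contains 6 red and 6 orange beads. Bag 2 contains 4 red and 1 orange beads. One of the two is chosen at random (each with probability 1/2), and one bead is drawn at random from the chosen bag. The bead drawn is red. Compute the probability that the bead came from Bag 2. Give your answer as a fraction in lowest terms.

P(red | Bag 1) = 1/2; P(red | Bag 2) = 4/5.
P(red) = 1/2·1/2 + 1/2·4/5 = 13/20.
By Bayes' rule, P(Bag 2 | red) = 2/5 / 13/20 = 8/13 ≈ 0.6154.

8/13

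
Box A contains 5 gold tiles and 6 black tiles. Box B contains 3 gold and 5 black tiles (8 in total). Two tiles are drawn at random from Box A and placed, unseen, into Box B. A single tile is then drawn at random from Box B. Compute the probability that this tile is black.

67/110

Condition on how many of the transferred tiles are black (from Box A: 6 black of 11; then Box B has 10 total).
  0 black: C(6,0)C(5,2)/C(11,2) = 2/11; then P = 5/10
  1 black: C(6,1)C(5,1)/C(11,2) = 6/11; then P = 6/10
  2 black: C(6,2)C(5,0)/C(11,2) = 3/11; then P = 7/10
P(black from Box B) = 67/110 ≈ 0.6091.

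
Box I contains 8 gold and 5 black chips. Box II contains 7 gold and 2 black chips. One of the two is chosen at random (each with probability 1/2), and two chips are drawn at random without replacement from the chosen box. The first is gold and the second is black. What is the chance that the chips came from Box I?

P(E | Box I) = 10/39; P(E | Box II) = 7/36.
P(E) = 1/2·10/39 + 1/2·7/36 = 211/936.
By Bayes' rule, P(Box I | E) = 5/39 / 211/936 = 120/211 ≈ 0.5687.

120/211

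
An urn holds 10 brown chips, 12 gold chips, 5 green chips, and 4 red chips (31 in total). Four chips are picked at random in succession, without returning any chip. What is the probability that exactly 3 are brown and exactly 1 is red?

Unordered draws without replacement: count favorable combinations over C(31,4).
Favorable = C(10,3) · C(12,0) · C(5,0) · C(4,1) = 480; total = C(31,4) = 31465.
P = 480/31465 = 96/6293 ≈ 0.0153.

96/6293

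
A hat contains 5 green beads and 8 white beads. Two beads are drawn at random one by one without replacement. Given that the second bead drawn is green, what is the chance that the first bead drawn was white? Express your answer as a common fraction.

2/3

P(first=white and the second bead drawn is green) = (8/13)·(5/12) = 10/39.
P(the second bead drawn is green) = Σ over first color = 5/39 + 10/39 = 5/13.
By Bayes, P(first=white | the second bead drawn is green) = 10/39 / 5/13 = 2/3 ≈ 0.6667.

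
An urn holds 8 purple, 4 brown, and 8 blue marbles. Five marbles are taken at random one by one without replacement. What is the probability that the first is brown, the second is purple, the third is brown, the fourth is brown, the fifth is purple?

Multiply the conditional probability of each draw in order, without replacement, so each draw removes one from its color and from the total.
P = (4/20) · (8/19) · (3/18) · (2/17) · (7/16) = 7/9690 ≈ 0.0007.

7/9690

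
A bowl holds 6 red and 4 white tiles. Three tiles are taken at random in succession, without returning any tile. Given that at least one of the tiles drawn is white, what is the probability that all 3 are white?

P(all 3 white) = C(4,3)/C(10,3) = 1/30; P(at least one white) = 1 − C(6,3)/C(10,3) = 5/6.
Since 'all 3 white' ⊆ 'at least one white', P(all 3 | at least one) = 1/30 / 5/6 = 1/25 ≈ 0.0400.

1/25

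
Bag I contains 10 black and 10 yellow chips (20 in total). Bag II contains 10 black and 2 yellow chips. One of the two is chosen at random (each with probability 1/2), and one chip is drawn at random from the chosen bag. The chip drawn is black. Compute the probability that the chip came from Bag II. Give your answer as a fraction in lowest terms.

5/8

P(black | Bag I) = 1/2; P(black | Bag II) = 5/6.
P(black) = 1/2·1/2 + 1/2·5/6 = 2/3.
By Bayes' rule, P(Bag II | black) = 5/12 / 2/3 = 5/8 ≈ 0.6250.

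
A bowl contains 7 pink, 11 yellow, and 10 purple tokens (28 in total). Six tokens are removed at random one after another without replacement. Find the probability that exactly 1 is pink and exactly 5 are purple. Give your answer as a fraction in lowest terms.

Unordered draws without replacement: count favorable combinations over C(28,6).
Favorable = C(7,1) · C(11,0) · C(10,5) = 1764; total = C(28,6) = 376740.
P = 1764/376740 = 7/1495 ≈ 0.0047.

7/1495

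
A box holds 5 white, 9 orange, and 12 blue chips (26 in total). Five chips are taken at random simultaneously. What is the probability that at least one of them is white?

45431/65780

Use the complement: P(at least one white) = 1 − P(no white).
P(none) = C(21,5)/C(26,5) = 20349/65780.
So P = 1 − 20349/65780 = 45431/65780 ≈ 0.6907.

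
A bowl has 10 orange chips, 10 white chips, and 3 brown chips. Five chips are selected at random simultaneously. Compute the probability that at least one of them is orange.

2942/3059

Use the complement: P(at least one orange) = 1 − P(no orange).
P(none) = C(13,5)/C(23,5) = 1287/33649.
So P = 1 − 1287/33649 = 2942/3059 ≈ 0.9618.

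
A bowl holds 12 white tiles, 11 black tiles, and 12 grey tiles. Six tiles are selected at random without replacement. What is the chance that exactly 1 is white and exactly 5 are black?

9/2635

Unordered draws without replacement: count favorable combinations over C(35,6).
Favorable = C(12,1) · C(11,5) · C(12,0) = 5544; total = C(35,6) = 1623160.
P = 5544/1623160 = 9/2635 ≈ 0.0034.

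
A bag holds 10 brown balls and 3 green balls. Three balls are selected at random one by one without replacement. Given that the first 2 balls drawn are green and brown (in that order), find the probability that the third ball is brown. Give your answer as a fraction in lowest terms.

After removing 1 brown, 1 green, the bag has 9 brown out of 11 remaining.
P(third is brown | given) = 9/11 ≈ 0.8182.

9/11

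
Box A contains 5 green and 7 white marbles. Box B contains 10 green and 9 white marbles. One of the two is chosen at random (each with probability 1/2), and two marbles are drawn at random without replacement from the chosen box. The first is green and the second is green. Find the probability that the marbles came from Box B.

33/52

P(E | Box A) = 5/33; P(E | Box B) = 5/19.
P(E) = 1/2·5/33 + 1/2·5/19 = 130/627.
By Bayes' rule, P(Box B | E) = 5/38 / 130/627 = 33/52 ≈ 0.6346.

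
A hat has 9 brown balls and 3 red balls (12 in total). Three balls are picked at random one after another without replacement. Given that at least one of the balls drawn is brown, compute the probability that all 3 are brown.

P(all 3 brown) = C(9,3)/C(12,3) = 21/55; P(at least one brown) = 1 − C(3,3)/C(12,3) = 219/220.
Since 'all 3 brown' ⊆ 'at least one brown', P(all 3 | at least one) = 21/55 / 219/220 = 28/73 ≈ 0.3836.

28/73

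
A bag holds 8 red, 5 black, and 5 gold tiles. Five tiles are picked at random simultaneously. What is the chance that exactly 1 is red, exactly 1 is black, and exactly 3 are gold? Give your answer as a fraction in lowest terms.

Unordered draws without replacement: count favorable combinations over C(18,5).
Favorable = C(8,1) · C(5,1) · C(5,3) = 400; total = C(18,5) = 8568.
P = 400/8568 = 50/1071 ≈ 0.0467.

50/1071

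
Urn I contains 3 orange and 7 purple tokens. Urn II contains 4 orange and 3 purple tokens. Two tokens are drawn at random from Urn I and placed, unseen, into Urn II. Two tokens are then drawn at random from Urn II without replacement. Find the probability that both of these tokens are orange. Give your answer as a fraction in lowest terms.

Condition on how many of the transferred tokens are orange (from Urn I: 3 orange of 10; then Urn II has 9 total).
  0 orange: C(3,0)C(7,2)/C(10,2) = 7/15; then P = C(4,2)/C(9,2) = 1/6
  1 orange: C(3,1)C(7,1)/C(10,2) = 7/15; then P = C(5,2)/C(9,2) = 5/18
  2 orange: C(3,2)C(7,0)/C(10,2) = 1/15; then P = C(6,2)/C(9,2) = 5/12
P(both orange) = 127/540 ≈ 0.2352.

127/540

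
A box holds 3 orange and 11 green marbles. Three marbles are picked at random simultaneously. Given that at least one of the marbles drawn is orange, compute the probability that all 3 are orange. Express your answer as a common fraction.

1/199

P(all 3 orange) = C(3,3)/C(14,3) = 1/364; P(at least one orange) = 1 − C(11,3)/C(14,3) = 199/364.
Since 'all 3 orange' ⊆ 'at least one orange', P(all 3 | at least one) = 1/364 / 199/364 = 1/199 ≈ 0.0050.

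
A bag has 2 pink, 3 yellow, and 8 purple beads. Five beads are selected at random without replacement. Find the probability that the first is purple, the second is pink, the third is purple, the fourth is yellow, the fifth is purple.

Multiply the conditional probability of each draw in order, without replacement, so each draw removes one from its color and from the total.
P = (8/13) · (2/12) · (7/11) · (3/10) · (6/9) = 28/2145 ≈ 0.0131.

28/2145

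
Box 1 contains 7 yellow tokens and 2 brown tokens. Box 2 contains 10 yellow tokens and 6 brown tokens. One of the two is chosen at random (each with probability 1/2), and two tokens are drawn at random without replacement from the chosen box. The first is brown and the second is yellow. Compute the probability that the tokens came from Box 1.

P(E | Box 1) = 7/36; P(E | Box 2) = 1/4.
P(E) = 1/2·7/36 + 1/2·1/4 = 2/9.
By Bayes' rule, P(Box 1 | E) = 7/72 / 2/9 = 7/16 ≈ 0.4375.

7/16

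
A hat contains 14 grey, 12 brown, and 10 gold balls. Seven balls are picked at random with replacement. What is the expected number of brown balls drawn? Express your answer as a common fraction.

By linearity of expectation, E[X] = Σ P(draw i is brown); each independent draw has P(brown) = 12/36.
E[X] = 7 · 12/36 = 7/3 ≈ 2.3333.

7/3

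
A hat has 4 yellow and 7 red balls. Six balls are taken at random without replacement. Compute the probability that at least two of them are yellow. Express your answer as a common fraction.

Sum the hypergeometric tail for j = 2,…,4 yellow balls.
Favorable = C(4,2)·C(7,4) + C(4,3)·C(7,3) + C(4,4)·C(7,2) = 371; total = C(11,6) = 462.
P = 371/462 = 53/66 ≈ 0.8030.

53/66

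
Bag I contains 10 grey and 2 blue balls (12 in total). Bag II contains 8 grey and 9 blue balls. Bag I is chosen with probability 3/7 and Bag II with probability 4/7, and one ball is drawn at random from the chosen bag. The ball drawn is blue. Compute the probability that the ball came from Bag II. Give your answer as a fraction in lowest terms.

72/89

P(blue | Bag I) = 1/6; P(blue | Bag II) = 9/17.
P(blue) = 3/7·1/6 + 4/7·9/17 = 89/238.
By Bayes' rule, P(Bag II | blue) = 36/119 / 89/238 = 72/89 ≈ 0.8090.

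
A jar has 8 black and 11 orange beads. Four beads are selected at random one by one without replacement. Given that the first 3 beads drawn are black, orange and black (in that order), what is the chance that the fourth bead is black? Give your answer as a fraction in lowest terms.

3/8

After removing 2 black, 1 orange, the jar has 6 black out of 16 remaining.
P(fourth is black | given) = 6/16 = 3/8 ≈ 0.3750.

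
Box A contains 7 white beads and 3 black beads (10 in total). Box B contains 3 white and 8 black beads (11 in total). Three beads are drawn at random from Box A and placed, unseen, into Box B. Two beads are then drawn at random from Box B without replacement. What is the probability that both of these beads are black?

Condition on how many of the transferred beads are black (from Box A: 3 black of 10; then Box B has 14 total).
  0 black: C(3,0)C(7,3)/C(10,3) = 7/24; then P = C(8,2)/C(14,2) = 4/13
  1 black: C(3,1)C(7,2)/C(10,3) = 21/40; then P = C(9,2)/C(14,2) = 36/91
  2 black: C(3,2)C(7,1)/C(10,3) = 7/40; then P = C(10,2)/C(14,2) = 45/91
  3 black: C(3,3)C(7,0)/C(10,3) = 1/120; then P = C(11,2)/C(14,2) = 55/91
P(both black) = 177/455 ≈ 0.3890.

177/455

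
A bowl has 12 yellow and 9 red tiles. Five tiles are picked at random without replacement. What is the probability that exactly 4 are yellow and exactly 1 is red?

495/2261

Unordered draws without replacement: count favorable combinations over C(21,5).
Favorable = C(12,4) · C(9,1) = 4455; total = C(21,5) = 20349.
P = 4455/20349 = 495/2261 ≈ 0.2189.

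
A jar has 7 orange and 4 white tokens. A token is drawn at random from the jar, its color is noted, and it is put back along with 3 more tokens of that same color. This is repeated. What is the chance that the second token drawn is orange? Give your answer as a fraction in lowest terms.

7/11

Condition on the first draw. If first is orange (prob 7/11), second-orange has prob (10)/(14); if not (prob 4/11), it has prob 7/(14).
P = (7/11)·(10/14) + (4/11)·(7/14) = 7/11 ≈ 0.6364.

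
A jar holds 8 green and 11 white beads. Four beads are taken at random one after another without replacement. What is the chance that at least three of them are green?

Sum the hypergeometric tail for j = 3,…,4 green beads.
Favorable = C(8,3)·C(11,1) + C(8,4)·C(11,0) = 686; total = C(19,4) = 3876.
P = 686/3876 = 343/1938 ≈ 0.1770.

343/1938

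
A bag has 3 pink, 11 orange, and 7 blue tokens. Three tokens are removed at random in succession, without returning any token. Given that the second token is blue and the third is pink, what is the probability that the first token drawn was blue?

6/19

P(first=blue and the second token is blue and the third is pink) = (7/21)·(6/20)·(3/19) = 3/190.
P(E) = Σ over first color = 1/190 + 11/380 + 3/190 = 1/20.
By Bayes, P(first=blue | E) = 3/190 / 1/20 = 6/19 ≈ 0.3158.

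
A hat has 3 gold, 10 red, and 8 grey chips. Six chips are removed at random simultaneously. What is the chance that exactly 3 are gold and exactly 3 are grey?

Unordered draws without replacement: count favorable combinations over C(21,6).
Favorable = C(3,3) · C(10,0) · C(8,3) = 56; total = C(21,6) = 54264.
P = 56/54264 = 1/969 ≈ 0.0010.

1/969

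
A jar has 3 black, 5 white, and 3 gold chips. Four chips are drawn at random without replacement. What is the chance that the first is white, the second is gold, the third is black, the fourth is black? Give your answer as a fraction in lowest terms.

1/88

Multiply the conditional probability of each draw in order, without replacement, so each draw removes one from its color and from the total.
P = (5/11) · (3/10) · (3/9) · (2/8) = 1/88 ≈ 0.0114.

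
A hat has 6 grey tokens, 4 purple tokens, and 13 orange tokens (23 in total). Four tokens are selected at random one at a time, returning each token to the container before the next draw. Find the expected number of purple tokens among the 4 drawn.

By linearity of expectation, E[X] = Σ P(draw i is purple); each independent draw has P(purple) = 4/23.
E[X] = 4 · 4/23 = 16/23 ≈ 0.6957.

16/23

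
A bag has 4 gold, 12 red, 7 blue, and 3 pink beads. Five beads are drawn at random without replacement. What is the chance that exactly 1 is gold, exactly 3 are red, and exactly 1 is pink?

Unordered draws without replacement: count favorable combinations over C(26,5).
Favorable = C(4,1) · C(12,3) · C(7,0) · C(3,1) = 2640; total = C(26,5) = 65780.
P = 2640/65780 = 12/299 ≈ 0.0401.

12/299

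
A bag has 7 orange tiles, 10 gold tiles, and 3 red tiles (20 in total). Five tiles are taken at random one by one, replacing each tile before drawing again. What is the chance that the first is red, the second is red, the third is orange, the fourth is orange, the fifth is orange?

3087/3200000

Multiply the conditional probability of each draw in order, with replacement (the composition resets each draw).
P = (3/20) · (3/20) · (7/20) · (7/20) · (7/20) = 3087/3200000 ≈ 0.0010.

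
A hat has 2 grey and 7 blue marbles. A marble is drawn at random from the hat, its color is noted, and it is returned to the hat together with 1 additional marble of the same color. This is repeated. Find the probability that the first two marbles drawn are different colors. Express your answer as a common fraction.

14/45

Either blue then grey, or grey then blue; after the first draw the total is 10.
P = (7/9)·(2/10) + (2/9)·(7/10) = 14/45 ≈ 0.3111.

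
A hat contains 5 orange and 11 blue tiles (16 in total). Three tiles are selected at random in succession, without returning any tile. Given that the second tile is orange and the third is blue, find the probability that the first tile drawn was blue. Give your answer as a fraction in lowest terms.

5/7

P(first=blue and the second tile is orange and the third is blue) = (11/16)·(5/15)·(10/14) = 55/336.
P(E) = Σ over first color = 11/168 + 55/336 = 11/48.
By Bayes, P(first=blue | E) = 55/336 / 11/48 = 5/7 ≈ 0.7143.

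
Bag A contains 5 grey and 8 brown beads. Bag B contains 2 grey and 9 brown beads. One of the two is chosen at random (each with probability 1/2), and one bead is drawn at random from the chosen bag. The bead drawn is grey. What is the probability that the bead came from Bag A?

P(grey | Bag A) = 5/13; P(grey | Bag B) = 2/11.
P(grey) = 1/2·5/13 + 1/2·2/11 = 81/286.
By Bayes' rule, P(Bag A | grey) = 5/26 / 81/286 = 55/81 ≈ 0.6790.

55/81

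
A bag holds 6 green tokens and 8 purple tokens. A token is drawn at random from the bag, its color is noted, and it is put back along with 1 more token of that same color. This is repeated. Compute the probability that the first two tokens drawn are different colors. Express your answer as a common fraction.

16/35

Either purple then green, or green then purple; after the first draw the total is 15.
P = (8/14)·(6/15) + (6/14)·(8/15) = 16/35 ≈ 0.4571.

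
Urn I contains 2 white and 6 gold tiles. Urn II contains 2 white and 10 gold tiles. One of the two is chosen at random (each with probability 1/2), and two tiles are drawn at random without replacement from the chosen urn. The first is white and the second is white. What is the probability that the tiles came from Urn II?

14/47

P(E | Urn I) = 1/28; P(E | Urn II) = 1/66.
P(E) = 1/2·1/28 + 1/2·1/66 = 47/1848.
By Bayes' rule, P(Urn II | E) = 1/132 / 47/1848 = 14/47 ≈ 0.2979.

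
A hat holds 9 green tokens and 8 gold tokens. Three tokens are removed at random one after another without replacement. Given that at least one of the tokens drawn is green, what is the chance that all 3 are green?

7/52

P(all 3 green) = C(9,3)/C(17,3) = 21/170; P(at least one green) = 1 − C(8,3)/C(17,3) = 78/85.
Since 'all 3 green' ⊆ 'at least one green', P(all 3 | at least one) = 21/170 / 78/85 = 7/52 ≈ 0.1346.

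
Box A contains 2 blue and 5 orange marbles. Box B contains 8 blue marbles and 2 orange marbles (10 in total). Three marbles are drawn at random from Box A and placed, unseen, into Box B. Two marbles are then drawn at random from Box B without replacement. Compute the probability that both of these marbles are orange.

47/546

Condition on how many of the transferred marbles are orange (from Box A: 5 orange of 7; then Box B has 13 total).
  1 orange: C(5,1)C(2,2)/C(7,3) = 1/7; then P = C(3,2)/C(13,2) = 1/26
  2 orange: C(5,2)C(2,1)/C(7,3) = 4/7; then P = C(4,2)/C(13,2) = 1/13
  3 orange: C(5,3)C(2,0)/C(7,3) = 2/7; then P = C(5,2)/C(13,2) = 5/39
P(both orange) = 47/546 ≈ 0.0861.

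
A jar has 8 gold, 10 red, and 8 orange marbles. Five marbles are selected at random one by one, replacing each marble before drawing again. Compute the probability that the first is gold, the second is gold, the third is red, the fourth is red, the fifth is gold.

1600/371293

Multiply the conditional probability of each draw in order, with replacement (the composition resets each draw).
P = (8/26) · (8/26) · (10/26) · (10/26) · (8/26) = 1600/371293 ≈ 0.0043.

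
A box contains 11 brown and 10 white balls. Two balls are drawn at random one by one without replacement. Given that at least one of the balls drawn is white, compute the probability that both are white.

P(both white) = C(10,2)/C(21,2) = 3/14; P(at least one white) = 1 − C(11,2)/C(21,2) = 31/42.
Since 'both white' ⊆ 'at least one white', P(both | at least one) = 3/14 / 31/42 = 9/31 ≈ 0.2903.

9/31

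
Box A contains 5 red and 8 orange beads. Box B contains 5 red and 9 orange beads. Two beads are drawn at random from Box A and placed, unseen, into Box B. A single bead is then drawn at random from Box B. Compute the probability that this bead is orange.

Condition on how many of the transferred beads are orange (from Box A: 8 orange of 13; then Box B has 16 total).
  0 orange: C(8,0)C(5,2)/C(13,2) = 5/39; then P = 9/16
  1 orange: C(8,1)C(5,1)/C(13,2) = 20/39; then P = 10/16
  2 orange: C(8,2)C(5,0)/C(13,2) = 14/39; then P = 11/16
P(orange from Box B) = 133/208 ≈ 0.6394.

133/208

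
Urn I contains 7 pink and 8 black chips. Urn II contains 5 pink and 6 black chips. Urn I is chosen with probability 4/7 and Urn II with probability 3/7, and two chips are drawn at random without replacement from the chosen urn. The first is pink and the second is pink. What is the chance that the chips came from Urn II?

P(E | Urn I) = 1/5; P(E | Urn II) = 2/11.
P(E) = 4/7·1/5 + 3/7·2/11 = 74/385.
By Bayes' rule, P(Urn II | E) = 6/77 / 74/385 = 15/37 ≈ 0.4054.

15/37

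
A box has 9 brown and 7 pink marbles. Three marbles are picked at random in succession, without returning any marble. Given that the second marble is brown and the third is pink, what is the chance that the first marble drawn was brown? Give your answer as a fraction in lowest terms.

P(first=brown and the second marble is brown and the third is pink) = (9/16)·(8/15)·(7/14) = 3/20.
P(E) = Σ over first color = 3/20 + 9/80 = 21/80.
By Bayes, P(first=brown | E) = 3/20 / 21/80 = 4/7 ≈ 0.5714.

4/7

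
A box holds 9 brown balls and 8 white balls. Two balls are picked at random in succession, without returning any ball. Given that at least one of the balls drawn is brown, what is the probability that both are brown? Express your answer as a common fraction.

P(both brown) = C(9,2)/C(17,2) = 9/34; P(at least one brown) = 1 − C(8,2)/C(17,2) = 27/34.
Since 'both brown' ⊆ 'at least one brown', P(both | at least one) = 9/34 / 27/34 = 1/3 ≈ 0.3333.

1/3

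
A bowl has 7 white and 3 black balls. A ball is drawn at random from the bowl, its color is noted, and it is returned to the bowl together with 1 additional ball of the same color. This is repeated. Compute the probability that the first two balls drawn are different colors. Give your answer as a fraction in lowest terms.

21/55

Either black then white, or white then black; after the first draw the total is 11.
P = (3/10)·(7/11) + (7/10)·(3/11) = 21/55 ≈ 0.3818.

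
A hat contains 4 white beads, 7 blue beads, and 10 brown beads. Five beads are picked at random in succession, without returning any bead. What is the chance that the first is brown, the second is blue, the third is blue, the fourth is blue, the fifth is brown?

5/646

Multiply the conditional probability of each draw in order, without replacement, so each draw removes one from its color and from the total.
P = (10/21) · (7/20) · (6/19) · (5/18) · (9/17) = 5/646 ≈ 0.0077.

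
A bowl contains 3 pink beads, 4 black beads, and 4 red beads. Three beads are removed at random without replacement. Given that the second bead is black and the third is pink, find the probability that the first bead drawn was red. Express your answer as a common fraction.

P(first=red and the second bead is black and the third is pink) = (4/11)·(4/10)·(3/9) = 8/165.
P(E) = Σ over first color = 4/165 + 2/55 + 8/165 = 6/55.
By Bayes, P(first=red | E) = 8/165 / 6/55 = 4/9 ≈ 0.4444.

4/9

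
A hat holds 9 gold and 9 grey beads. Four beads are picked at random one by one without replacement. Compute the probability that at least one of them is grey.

163/170

Use the complement: P(at least one grey) = 1 − P(no grey).
P(none) = C(9,4)/C(18,4) = 126/3060.
So P = 1 − 126/3060 = 163/170 ≈ 0.9588.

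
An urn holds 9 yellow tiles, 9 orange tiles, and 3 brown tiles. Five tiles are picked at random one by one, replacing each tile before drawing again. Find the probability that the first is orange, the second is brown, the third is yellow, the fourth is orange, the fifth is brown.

27/16807

Multiply the conditional probability of each draw in order, with replacement (the composition resets each draw).
P = (9/21) · (3/21) · (9/21) · (9/21) · (3/21) = 27/16807 ≈ 0.0016.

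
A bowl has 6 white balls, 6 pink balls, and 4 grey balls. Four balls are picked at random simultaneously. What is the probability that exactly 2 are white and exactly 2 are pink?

Unordered draws without replacement: count favorable combinations over C(16,4).
Favorable = C(6,2) · C(6,2) · C(4,0) = 225; total = C(16,4) = 1820.
P = 225/1820 = 45/364 ≈ 0.1236.

45/364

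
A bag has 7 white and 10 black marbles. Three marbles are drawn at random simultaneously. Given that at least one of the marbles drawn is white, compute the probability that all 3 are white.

P(all 3 white) = C(7,3)/C(17,3) = 7/136; P(at least one white) = 1 − C(10,3)/C(17,3) = 14/17.
Since 'all 3 white' ⊆ 'at least one white', P(all 3 | at least one) = 7/136 / 14/17 = 1/16 ≈ 0.0625.

1/16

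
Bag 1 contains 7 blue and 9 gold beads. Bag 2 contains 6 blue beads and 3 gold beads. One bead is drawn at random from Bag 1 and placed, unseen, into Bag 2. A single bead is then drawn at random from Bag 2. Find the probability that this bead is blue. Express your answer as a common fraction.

103/160

Condition on how many of the transferred beads are blue (from Bag 1: 7 blue of 16; then Bag 2 has 10 total).
  0 blue: C(7,0)C(9,1)/C(16,1) = 9/16; then P = 6/10
  1 blue: C(7,1)C(9,0)/C(16,1) = 7/16; then P = 7/10
P(blue from Bag 2) = 103/160 ≈ 0.6438.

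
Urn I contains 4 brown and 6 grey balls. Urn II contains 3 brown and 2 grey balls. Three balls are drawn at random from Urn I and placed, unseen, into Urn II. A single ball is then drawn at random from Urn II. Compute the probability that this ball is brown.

21/40

Condition on how many of the transferred balls are brown (from Urn I: 4 brown of 10; then Urn II has 8 total).
  0 brown: C(4,0)C(6,3)/C(10,3) = 1/6; then P = 3/8
  1 brown: C(4,1)C(6,2)/C(10,3) = 1/2; then P = 4/8
  2 brown: C(4,2)C(6,1)/C(10,3) = 3/10; then P = 5/8
  3 brown: C(4,3)C(6,0)/C(10,3) = 1/30; then P = 6/8
P(brown from Urn II) = 21/40 ≈ 0.5250.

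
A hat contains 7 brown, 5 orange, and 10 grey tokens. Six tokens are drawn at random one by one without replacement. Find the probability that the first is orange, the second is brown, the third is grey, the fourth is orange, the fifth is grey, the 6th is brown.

Multiply the conditional probability of each draw in order, without replacement, so each draw removes one from its color and from the total.
P = (5/22) · (7/21) · (10/20) · (4/19) · (9/18) · (6/17) = 5/3553 ≈ 0.0014.

5/3553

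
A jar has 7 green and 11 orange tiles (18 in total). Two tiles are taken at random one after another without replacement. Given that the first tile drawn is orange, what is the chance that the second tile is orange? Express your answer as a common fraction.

10/17

After removing 1 orange, the jar has 10 orange out of 17 remaining.
P(second is orange | given) = 10/17 ≈ 0.5882.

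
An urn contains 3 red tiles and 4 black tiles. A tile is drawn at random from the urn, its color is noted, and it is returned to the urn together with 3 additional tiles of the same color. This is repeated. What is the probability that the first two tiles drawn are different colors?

Either red then black, or black then red; after the first draw the total is 10.
P = (3/7)·(4/10) + (4/7)·(3/10) = 12/35 ≈ 0.3429.

12/35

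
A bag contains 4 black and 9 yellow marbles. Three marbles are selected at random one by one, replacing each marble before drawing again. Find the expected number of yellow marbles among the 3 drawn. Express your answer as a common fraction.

By linearity of expectation, E[X] = Σ P(draw i is yellow); each independent draw has P(yellow) = 9/13.
E[X] = 3 · 9/13 = 27/13 ≈ 2.0769.

27/13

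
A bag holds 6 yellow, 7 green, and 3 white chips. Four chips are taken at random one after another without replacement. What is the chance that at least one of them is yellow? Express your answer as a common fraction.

23/26

Use the complement: P(at least one yellow) = 1 − P(no yellow).
P(none) = C(10,4)/C(16,4) = 210/1820.
So P = 1 − 210/1820 = 23/26 ≈ 0.8846.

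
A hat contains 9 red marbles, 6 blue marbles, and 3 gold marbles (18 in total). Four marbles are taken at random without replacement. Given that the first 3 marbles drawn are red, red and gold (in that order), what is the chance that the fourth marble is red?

After removing 2 red, 1 gold, the hat has 7 red out of 15 remaining.
P(fourth is red | given) = 7/15 ≈ 0.4667.

7/15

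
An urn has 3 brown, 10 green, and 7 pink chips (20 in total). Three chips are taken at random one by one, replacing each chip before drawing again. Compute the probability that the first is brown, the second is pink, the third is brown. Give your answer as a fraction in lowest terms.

63/8000

Multiply the conditional probability of each draw in order, with replacement (the composition resets each draw).
P = (3/20) · (7/20) · (3/20) = 63/8000 ≈ 0.0079.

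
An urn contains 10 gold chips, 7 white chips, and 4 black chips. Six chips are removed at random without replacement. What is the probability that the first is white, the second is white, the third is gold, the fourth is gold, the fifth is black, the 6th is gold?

1/323

Multiply the conditional probability of each draw in order, without replacement, so each draw removes one from its color and from the total.
P = (7/21) · (6/20) · (10/19) · (9/18) · (4/17) · (8/16) = 1/323 ≈ 0.0031.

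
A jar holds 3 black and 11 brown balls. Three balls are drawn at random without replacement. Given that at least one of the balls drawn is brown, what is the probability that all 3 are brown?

P(all 3 brown) = C(11,3)/C(14,3) = 165/364; P(at least one brown) = 1 − C(3,3)/C(14,3) = 363/364.
Since 'all 3 brown' ⊆ 'at least one brown', P(all 3 | at least one) = 165/364 / 363/364 = 5/11 ≈ 0.4545.

5/11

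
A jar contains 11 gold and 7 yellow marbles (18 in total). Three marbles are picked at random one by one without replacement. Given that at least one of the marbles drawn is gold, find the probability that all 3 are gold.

15/71

P(all 3 gold) = C(11,3)/C(18,3) = 55/272; P(at least one gold) = 1 − C(7,3)/C(18,3) = 781/816.
Since 'all 3 gold' ⊆ 'at least one gold', P(all 3 | at least one) = 55/272 / 781/816 = 15/71 ≈ 0.2113.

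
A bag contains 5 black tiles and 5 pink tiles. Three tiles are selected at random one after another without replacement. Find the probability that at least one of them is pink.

11/12

Use the complement: P(at least one pink) = 1 − P(no pink).
P(none) = C(5,3)/C(10,3) = 10/120.
So P = 1 − 10/120 = 11/12 ≈ 0.9167.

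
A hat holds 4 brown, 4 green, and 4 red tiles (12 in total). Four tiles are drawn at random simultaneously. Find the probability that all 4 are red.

Unordered draws without replacement: count favorable combinations over C(12,4).
Favorable = C(4,0) · C(4,0) · C(4,4) = 1; total = C(12,4) = 495.
P = 1/495 = 1/495 ≈ 0.0020.

1/495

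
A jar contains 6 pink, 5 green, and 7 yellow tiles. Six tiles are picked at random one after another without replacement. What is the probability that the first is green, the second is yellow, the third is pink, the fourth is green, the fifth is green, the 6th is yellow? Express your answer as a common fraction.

1/884

Multiply the conditional probability of each draw in order, without replacement, so each draw removes one from its color and from the total.
P = (5/18) · (7/17) · (6/16) · (4/15) · (3/14) · (6/13) = 1/884 ≈ 0.0011.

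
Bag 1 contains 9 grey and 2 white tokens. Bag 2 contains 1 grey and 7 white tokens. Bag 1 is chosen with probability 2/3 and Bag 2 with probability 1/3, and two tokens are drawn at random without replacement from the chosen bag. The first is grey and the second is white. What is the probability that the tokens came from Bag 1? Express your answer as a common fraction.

144/199

P(E | Bag 1) = 9/55; P(E | Bag 2) = 1/8.
P(E) = 2/3·9/55 + 1/3·1/8 = 199/1320.
By Bayes' rule, P(Bag 1 | E) = 6/55 / 199/1320 = 144/199 ≈ 0.7236.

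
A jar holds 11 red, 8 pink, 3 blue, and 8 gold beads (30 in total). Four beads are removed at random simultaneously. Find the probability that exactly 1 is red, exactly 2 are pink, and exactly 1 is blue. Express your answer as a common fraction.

44/1305

Unordered draws without replacement: count favorable combinations over C(30,4).
Favorable = C(11,1) · C(8,2) · C(3,1) · C(8,0) = 924; total = C(30,4) = 27405.
P = 924/27405 = 44/1305 ≈ 0.0337.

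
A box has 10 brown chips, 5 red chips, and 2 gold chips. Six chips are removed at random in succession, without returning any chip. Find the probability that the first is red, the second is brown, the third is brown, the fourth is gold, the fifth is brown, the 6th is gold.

5/6188

Multiply the conditional probability of each draw in order, without replacement, so each draw removes one from its color and from the total.
P = (5/17) · (10/16) · (9/15) · (2/14) · (8/13) · (1/12) = 5/6188 ≈ 0.0008.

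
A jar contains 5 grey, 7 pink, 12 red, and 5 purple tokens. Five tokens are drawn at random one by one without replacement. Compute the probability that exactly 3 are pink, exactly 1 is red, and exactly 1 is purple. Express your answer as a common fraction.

Unordered draws without replacement: count favorable combinations over C(29,5).
Favorable = C(5,0) · C(7,3) · C(12,1) · C(5,1) = 2100; total = C(29,5) = 118755.
P = 2100/118755 = 20/1131 ≈ 0.0177.

20/1131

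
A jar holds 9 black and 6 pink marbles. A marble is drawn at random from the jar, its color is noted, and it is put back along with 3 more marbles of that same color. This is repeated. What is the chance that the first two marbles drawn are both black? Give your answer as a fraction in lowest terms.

2/5

After a black draw the jar holds 12 black out of 18.
P = (9/15)·(12/18) = 2/5 ≈ 0.4000.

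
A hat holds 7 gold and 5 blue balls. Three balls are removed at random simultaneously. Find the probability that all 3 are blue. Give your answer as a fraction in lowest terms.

1/22

Unordered draws without replacement: count favorable combinations over C(12,3).
Favorable = C(7,0) · C(5,3) = 10; total = C(12,3) = 220.
P = 10/220 = 1/22 ≈ 0.0455.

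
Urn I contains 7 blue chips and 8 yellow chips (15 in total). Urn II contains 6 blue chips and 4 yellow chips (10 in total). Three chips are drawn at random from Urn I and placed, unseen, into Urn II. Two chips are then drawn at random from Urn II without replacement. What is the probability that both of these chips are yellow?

Condition on how many of the transferred chips are yellow (from Urn I: 8 yellow of 15; then Urn II has 13 total).
  0 yellow: C(8,0)C(7,3)/C(15,3) = 1/13; then P = C(4,2)/C(13,2) = 1/13
  1 yellow: C(8,1)C(7,2)/C(15,3) = 24/65; then P = C(5,2)/C(13,2) = 5/39
  2 yellow: C(8,2)C(7,1)/C(15,3) = 28/65; then P = C(6,2)/C(13,2) = 5/26
  3 yellow: C(8,3)C(7,0)/C(15,3) = 8/65; then P = C(7,2)/C(13,2) = 7/26
P(both yellow) = 11/65 ≈ 0.1692.

11/65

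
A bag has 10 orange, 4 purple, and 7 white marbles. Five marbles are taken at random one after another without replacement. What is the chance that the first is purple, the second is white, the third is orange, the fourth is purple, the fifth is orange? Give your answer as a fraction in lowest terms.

Multiply the conditional probability of each draw in order, without replacement, so each draw removes one from its color and from the total.
P = (4/21) · (7/20) · (10/19) · (3/18) · (9/17) = 1/323 ≈ 0.0031.

1/323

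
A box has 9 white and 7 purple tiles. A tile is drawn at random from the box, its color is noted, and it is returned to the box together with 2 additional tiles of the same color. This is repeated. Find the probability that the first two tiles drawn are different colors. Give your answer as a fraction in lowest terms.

Either white then purple, or purple then white; after the first draw the total is 18.
P = (9/16)·(7/18) + (7/16)·(9/18) = 7/16 ≈ 0.4375.

7/16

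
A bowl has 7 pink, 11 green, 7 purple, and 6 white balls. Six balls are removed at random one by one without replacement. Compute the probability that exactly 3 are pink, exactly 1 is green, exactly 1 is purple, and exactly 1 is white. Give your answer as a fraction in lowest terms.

Unordered draws without replacement: count favorable combinations over C(31,6).
Favorable = C(7,3) · C(11,1) · C(7,1) · C(6,1) = 16170; total = C(31,6) = 736281.
P = 16170/736281 = 770/35061 ≈ 0.0220.

770/35061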